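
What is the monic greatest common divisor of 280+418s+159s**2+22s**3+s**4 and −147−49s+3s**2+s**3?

Euclidean algorithm in ℚ[s]:
  s**4+22s**3+159s**2+418s+280 = (s+19)(s**3+3s**2−49s−147) + (151s**2+1496s+3073)
  s**3+3s**2−49s−147 = ((1/151)s−1043/22801)(151s**2+1496s+3073) + (−(20944/22801)s−146608/22801)
  151s**2+1496s+3073 = (−(3442951/20944)s−10009639/20944)(−(20944/22801)s−146608/22801) + (0)
Last nonzero remainder: −(20944/22801)s−146608/22801. Dividing through by −20944/22801 gives the monic gcd s+7.

7+s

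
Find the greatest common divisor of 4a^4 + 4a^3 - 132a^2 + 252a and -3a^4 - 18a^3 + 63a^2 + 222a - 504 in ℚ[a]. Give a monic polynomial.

a^2 + 4a - 21

Apply the Euclidean algorithm:
  4a^4 + 4a^3 - 132a^2 + 252a = (-4/3)(-3a^4 - 18a^3 + 63a^2 + 222a - 504) + (-20a^3 - 48a^2 + 548a - 672)
  -3a^4 - 18a^3 + 63a^2 + 222a - 504 = ((3/20)a + 27/50)(-20a^3 - 48a^2 + 548a - 672) + ((168/25)a^2 + (672/25)a - 3528/25)
  -20a^3 - 48a^2 + 548a - 672 = (-(125/42)a + 100/21)((168/25)a^2 + (672/25)a - 3528/25) + (0)
Last nonzero remainder: (168/25)a^2 + (672/25)a - 3528/25. Dividing through by 168/25 gives the monic gcd a^2 + 4a - 21.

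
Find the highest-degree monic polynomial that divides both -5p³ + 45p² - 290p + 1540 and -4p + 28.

By polynomial division,
  -5p³ + 45p² - 290p + 1540 = ((5/4)p² - (5/2)p + 55)(-4p + 28) + (0)
Last nonzero remainder: -4p + 28. Dividing through by -4 gives the monic gcd p - 7.

p - 7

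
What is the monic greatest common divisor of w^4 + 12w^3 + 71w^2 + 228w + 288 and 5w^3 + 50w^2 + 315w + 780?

w + 4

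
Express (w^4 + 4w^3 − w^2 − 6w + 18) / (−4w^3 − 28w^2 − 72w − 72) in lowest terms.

(−w^3 − w^2 + 4w − 6)/(4w^2 + 16w + 24)

Repeated division with remainder:
  w^4 + 4w^3 − w^2 − 6w + 18 = (−(1/4)w + 3/4)(−4w^3 − 28w^2 − 72w − 72) + (2w^2 + 30w + 72)
  −4w^3 − 28w^2 − 72w − 72 = (−2w + 16)(2w^2 + 30w + 72) + (−408w − 1224)
  2w^2 + 30w + 72 = (−(1/204)w − 1/17)(−408w − 1224) + (0)
Last nonzero remainder: −408w − 1224. Dividing through by −408 gives the monic gcd w + 3.
Cancel w + 3 from numerator and denominator to get the reduced form.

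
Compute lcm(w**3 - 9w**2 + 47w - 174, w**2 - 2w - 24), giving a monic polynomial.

w**4 - 5w**3 + 11w**2 + 14w - 696

Euclidean algorithm in ℚ[w]:
  w**3 - 9w**2 + 47w - 174 = (w - 7)(w**2 - 2w - 24) + (57w - 342)
  w**2 - 2w - 24 = ((1/57)w + 4/57)(57w - 342) + (0)
Last nonzero remainder: 57w - 342. Dividing through by 57 gives the monic gcd w - 6.
Then lcm(f, g) = f·g / gcd(f, g); expanding and making the result monic gives the answer.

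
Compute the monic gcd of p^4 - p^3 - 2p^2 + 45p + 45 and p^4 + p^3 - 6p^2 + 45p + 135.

Repeated division with remainder:
  p^4 - p^3 - 2p^2 + 45p + 45 = (p^4 + p^3 - 6p^2 + 45p + 135) + (-2p^3 + 4p^2 - 90)
  p^4 + p^3 - 6p^2 + 45p + 135 = (-(1/2)p - 3/2)(-2p^3 + 4p^2 - 90) + (0)
Last nonzero remainder: -2p^3 + 4p^2 - 90. Dividing through by -2 gives the monic gcd p^3 - 2p^2 + 45.

p^3 - 2p^2 + 45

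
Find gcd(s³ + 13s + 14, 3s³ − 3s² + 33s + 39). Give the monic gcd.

Euclidean algorithm in ℚ[s]:
  s³ + 13s + 14 = (1/3)(3s³ − 3s² + 33s + 39) + (s² + 2s + 1)
  3s³ − 3s² + 33s + 39 = (3s − 9)(s² + 2s + 1) + (48s + 48)
  s² + 2s + 1 = ((1/48)s + 1/48)(48s + 48) + (0)
Last nonzero remainder: 48s + 48. Dividing through by 48 gives the monic gcd s + 1.

s + 1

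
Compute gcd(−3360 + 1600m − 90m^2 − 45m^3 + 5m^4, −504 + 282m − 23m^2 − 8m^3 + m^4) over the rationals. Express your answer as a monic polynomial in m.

By polynomial division,
  5m^4 − 45m^3 − 90m^2 + 1600m − 3360 = (5)(m^4 − 8m^3 − 23m^2 + 282m − 504) + (−5m^3 + 25m^2 + 190m − 840)
  m^4 − 8m^3 − 23m^2 + 282m − 504 = (−(1/5)m + 3/5)(−5m^3 + 25m^2 + 190m − 840) + (0)
Last nonzero remainder: −5m^3 + 25m^2 + 190m − 840. Dividing through by −5 gives the monic gcd m^3 − 5m^2 − 38m + 168.

168 − 38m − 5m^2 + m^3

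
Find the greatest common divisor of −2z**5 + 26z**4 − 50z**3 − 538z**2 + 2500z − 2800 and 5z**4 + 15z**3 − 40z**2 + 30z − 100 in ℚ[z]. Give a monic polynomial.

z**2 + 3z − 10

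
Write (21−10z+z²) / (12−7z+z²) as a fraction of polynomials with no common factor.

(−7+z)/(−4+z)

Euclidean algorithm in ℚ[z]:
  z²−10z+21 = (z²−7z+12) + (−3z+9)
  z²−7z+12 = (−(1/3)z+4/3)(−3z+9) + (0)
Last nonzero remainder: −3z+9. Dividing through by −3 gives the monic gcd z−3.
Cancel z−3 from numerator and denominator to get the reduced form.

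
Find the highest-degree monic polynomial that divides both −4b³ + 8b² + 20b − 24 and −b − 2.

b + 2

Apply the Euclidean algorithm:
  −4b³ + 8b² + 20b − 24 = (4b² − 16b + 12)(−b − 2) + (0)
Last nonzero remainder: −b − 2. Dividing through by −1 gives the monic gcd b + 2.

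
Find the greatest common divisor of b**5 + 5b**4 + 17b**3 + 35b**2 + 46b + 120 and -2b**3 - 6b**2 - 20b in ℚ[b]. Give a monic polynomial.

Repeated division with remainder:
  b**5 + 5b**4 + 17b**3 + 35b**2 + 46b + 120 = (-(1/2)b**2 - b - 1/2)(-2b**3 - 6b**2 - 20b) + (12b**2 + 36b + 120)
  -2b**3 - 6b**2 - 20b = (-(1/6)b)(12b**2 + 36b + 120) + (0)
Last nonzero remainder: 12b**2 + 36b + 120. Dividing through by 12 gives the monic gcd b**2 + 3b + 10.

b**2 + 3b + 10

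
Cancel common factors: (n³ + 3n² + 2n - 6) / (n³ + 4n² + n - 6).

(n² + 4n + 6)/(n² + 5n + 6)

Apply the Euclidean algorithm:
  n³ + 3n² + 2n - 6 = (n³ + 4n² + n - 6) + (-n² + n)
  n³ + 4n² + n - 6 = (-n - 5)(-n² + n) + (6n - 6)
  -n² + n = (-(1/6)n)(6n - 6) + (0)
Last nonzero remainder: 6n - 6. Dividing through by 6 gives the monic gcd n - 1.
Cancel n - 1 from numerator and denominator to get the reduced form.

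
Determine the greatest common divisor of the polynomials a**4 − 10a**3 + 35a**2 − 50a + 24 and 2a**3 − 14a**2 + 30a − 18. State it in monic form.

a**2 − 4a + 3

By polynomial division,
  a**4 − 10a**3 + 35a**2 − 50a + 24 = ((1/2)a − 3/2)(2a**3 − 14a**2 + 30a − 18) + (−a**2 + 4a − 3)
  2a**3 − 14a**2 + 30a − 18 = (−2a + 6)(−a**2 + 4a − 3) + (0)
Last nonzero remainder: −a**2 + 4a − 3. Dividing through by −1 gives the monic gcd a**2 − 4a + 3.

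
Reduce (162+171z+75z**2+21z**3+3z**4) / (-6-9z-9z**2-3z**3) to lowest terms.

Apply the Euclidean algorithm:
  3z**4+21z**3+75z**2+171z+162 = (-z-4)(-3z**3-9z**2-9z-6) + (30z**2+129z+138)
  -3z**3-9z**2-9z-6 = (-(1/10)z+13/100)(30z**2+129z+138) + (-(1197/100)z-1197/50)
  30z**2+129z+138 = (-(1000/399)z-2300/399)(-(1197/100)z-1197/50) + (0)
Last nonzero remainder: -(1197/100)z-1197/50. Dividing through by -1197/100 gives the monic gcd z+2.
Cancel z+2 from numerator and denominator to get the reduced form.

(-27-15z-5z**2-z**3)/(1+z+z**2)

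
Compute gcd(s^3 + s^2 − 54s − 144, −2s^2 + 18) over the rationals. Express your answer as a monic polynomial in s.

s + 3

Apply the Euclidean algorithm:
  s^3 + s^2 − 54s − 144 = (−(1/2)s − 1/2)(−2s^2 + 18) + (−45s − 135)
  −2s^2 + 18 = ((2/45)s − 2/15)(−45s − 135) + (0)
Last nonzero remainder: −45s − 135. Dividing through by −45 gives the monic gcd s + 3.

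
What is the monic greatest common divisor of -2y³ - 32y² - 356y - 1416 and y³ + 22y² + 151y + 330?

y + 6

Euclidean algorithm in ℚ[y]:
  -2y³ - 32y² - 356y - 1416 = (-2)(y³ + 22y² + 151y + 330) + (12y² - 54y - 756)
  y³ + 22y² + 151y + 330 = ((1/12)y + 53/24)(12y² - 54y - 756) + ((1333/4)y + 3999/2)
  12y² - 54y - 756 = ((48/1333)y - 504/1333)((1333/4)y + 3999/2) + (0)
Last nonzero remainder: (1333/4)y + 3999/2. Dividing through by 1333/4 gives the monic gcd y + 6.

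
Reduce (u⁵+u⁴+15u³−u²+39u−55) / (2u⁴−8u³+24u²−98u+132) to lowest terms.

(u³+4u−5)/(2u²−10u+12)

Apply the Euclidean algorithm:
  u⁵+u⁴+15u³−u²+39u−55 = ((1/2)u+5/2)(2u⁴−8u³+24u²−98u+132) + (23u³−12u²+218u−385)
  2u⁴−8u³+24u²−98u+132 = ((2/23)u−160/529)(23u³−12u²+218u−385) + ((748/529)u²+(748/529)u+8228/529)
  23u³−12u²+218u−385 = ((12167/748)u−18515/748)((748/529)u²+(748/529)u+8228/529) + (0)
Last nonzero remainder: (748/529)u²+(748/529)u+8228/529. Dividing through by 748/529 gives the monic gcd u²+u+11.
Cancel u²+u+11 from numerator and denominator to get the reduced form.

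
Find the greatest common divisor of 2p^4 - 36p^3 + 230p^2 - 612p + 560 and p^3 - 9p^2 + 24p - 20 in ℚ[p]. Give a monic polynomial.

Repeated division with remainder:
  2p^4 - 36p^3 + 230p^2 - 612p + 560 = (2p - 18)(p^3 - 9p^2 + 24p - 20) + (20p^2 - 140p + 200)
  p^3 - 9p^2 + 24p - 20 = ((1/20)p - 1/10)(20p^2 - 140p + 200) + (0)
Last nonzero remainder: 20p^2 - 140p + 200. Dividing through by 20 gives the monic gcd p^2 - 7p + 10.

p^2 - 7p + 10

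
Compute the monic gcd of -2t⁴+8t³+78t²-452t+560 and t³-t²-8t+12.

t-2

Apply the Euclidean algorithm:
  -2t⁴+8t³+78t²-452t+560 = (-2t+6)(t³-t²-8t+12) + (68t²-380t+488)
  t³-t²-8t+12 = ((1/68)t+39/578)(68t²-380t+488) + ((3024/289)t-6048/289)
  68t²-380t+488 = ((4913/756)t-17629/756)((3024/289)t-6048/289) + (0)
Last nonzero remainder: (3024/289)t-6048/289. Dividing through by 3024/289 gives the monic gcd t-2.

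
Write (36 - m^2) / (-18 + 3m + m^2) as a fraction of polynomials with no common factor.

(6 - m)/(-3 + m)

By polynomial division,
  -m^2 + 36 = (-1)(m^2 + 3m - 18) + (3m + 18)
  m^2 + 3m - 18 = ((1/3)m - 1)(3m + 18) + (0)
Last nonzero remainder: 3m + 18. Dividing through by 3 gives the monic gcd m + 6.
Cancel m + 6 from numerator and denominator to get the reduced form.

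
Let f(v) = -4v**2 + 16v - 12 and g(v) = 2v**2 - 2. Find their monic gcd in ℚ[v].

v - 1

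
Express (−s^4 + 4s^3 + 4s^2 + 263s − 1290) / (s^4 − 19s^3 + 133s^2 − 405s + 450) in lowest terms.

Euclidean algorithm in ℚ[s]:
  −s^4 + 4s^3 + 4s^2 + 263s − 1290 = (−1)(s^4 − 19s^3 + 133s^2 − 405s + 450) + (−15s^3 + 137s^2 − 142s − 840)
  s^4 − 19s^3 + 133s^2 − 405s + 450 = (−(1/15)s + 148/225)(−15s^3 + 137s^2 − 142s − 840) + ((7519/225)s^2 − (82709/225)s + 15038/15)
  −15s^3 + 137s^2 − 142s − 840 = (−(3375/7519)s − 6300/7519)((7519/225)s^2 − (82709/225)s + 15038/15) + (0)
Last nonzero remainder: (7519/225)s^2 − (82709/225)s + 15038/15. Dividing through by 7519/225 gives the monic gcd s^2 − 11s + 30.
Cancel s^2 − 11s + 30 from numerator and denominator to get the reduced form.

(−s^2 − 7s − 43)/(s^2 − 8s + 15)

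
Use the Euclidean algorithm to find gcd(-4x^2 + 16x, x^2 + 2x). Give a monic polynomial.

x

By polynomial division,
  -4x^2 + 16x = (-4)(x^2 + 2x) + (24x)
  x^2 + 2x = ((1/24)x + 1/12)(24x) + (0)
Last nonzero remainder: 24x. Dividing through by 24 gives the monic gcd x.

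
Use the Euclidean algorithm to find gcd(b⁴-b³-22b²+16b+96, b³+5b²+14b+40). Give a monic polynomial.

Repeated division with remainder:
  b⁴-b³-22b²+16b+96 = (b-6)(b³+5b²+14b+40) + (-6b²+60b+336)
  b³+5b²+14b+40 = (-(1/6)b-5/2)(-6b²+60b+336) + (220b+880)
  -6b²+60b+336 = (-(3/110)b+21/55)(220b+880) + (0)
Last nonzero remainder: 220b+880. Dividing through by 220 gives the monic gcd b+4.

b+4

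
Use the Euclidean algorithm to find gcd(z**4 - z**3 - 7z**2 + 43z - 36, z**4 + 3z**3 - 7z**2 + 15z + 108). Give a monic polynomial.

z**3 - 7z + 36

Repeated division with remainder:
  z**4 - z**3 - 7z**2 + 43z - 36 = (z**4 + 3z**3 - 7z**2 + 15z + 108) + (-4z**3 + 28z - 144)
  z**4 + 3z**3 - 7z**2 + 15z + 108 = (-(1/4)z - 3/4)(-4z**3 + 28z - 144) + (0)
Last nonzero remainder: -4z**3 + 28z - 144. Dividing through by -4 gives the monic gcd z**3 - 7z + 36.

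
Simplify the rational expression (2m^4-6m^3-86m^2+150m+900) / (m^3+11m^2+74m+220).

(2m^3-16m^2-6m+180)/(m^2+6m+44)

Apply the Euclidean algorithm:
  2m^4-6m^3-86m^2+150m+900 = (2m-28)(m^3+11m^2+74m+220) + (74m^2+1782m+7060)
  m^3+11m^2+74m+220 = ((1/74)m-242/1369)(74m^2+1782m+7060) + ((401940/1369)m+2009700/1369)
  74m^2+1782m+7060 = ((50653/200970)m+483257/100485)((401940/1369)m+2009700/1369) + (0)
Last nonzero remainder: (401940/1369)m+2009700/1369. Dividing through by 401940/1369 gives the monic gcd m+5.
Cancel m+5 from numerator and denominator to get the reduced form.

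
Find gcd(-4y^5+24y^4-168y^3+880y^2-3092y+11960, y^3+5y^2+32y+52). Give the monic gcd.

Euclidean algorithm in ℚ[y]:
  -4y^5+24y^4-168y^3+880y^2-3092y+11960 = (-4y^2+44y-260)(y^3+5y^2+32y+52) + (980y^2+2940y+25480)
  y^3+5y^2+32y+52 = ((1/980)y+1/490)(980y^2+2940y+25480) + (0)
Last nonzero remainder: 980y^2+2940y+25480. Dividing through by 980 gives the monic gcd y^2+3y+26.

y^2+3y+26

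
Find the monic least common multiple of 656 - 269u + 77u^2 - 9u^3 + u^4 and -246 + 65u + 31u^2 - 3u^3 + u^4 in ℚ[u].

Apply the Euclidean algorithm:
  u^4 - 9u^3 + 77u^2 - 269u + 656 = (u^4 - 3u^3 + 31u^2 + 65u - 246) + (-6u^3 + 46u^2 - 334u + 902)
  u^4 - 3u^3 + 31u^2 + 65u - 246 = (-(1/6)u - 7/9)(-6u^3 + 46u^2 - 334u + 902) + ((100/9)u^2 - (400/9)u + 4100/9)
  -6u^3 + 46u^2 - 334u + 902 = (-(27/50)u + 99/50)((100/9)u^2 - (400/9)u + 4100/9) + (0)
Last nonzero remainder: (100/9)u^2 - (400/9)u + 4100/9. Dividing through by 100/9 gives the monic gcd u^2 - 4u + 41.
Then lcm(f, g) = f·g / gcd(f, g); expanding and making the result monic gives the answer.

-3936 + 2270u - 75u^2 - 138u^3 + 62u^4 - 8u^5 + u^6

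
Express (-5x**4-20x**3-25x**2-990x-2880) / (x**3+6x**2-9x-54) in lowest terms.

Euclidean algorithm in ℚ[x]:
  -5x**4-20x**3-25x**2-990x-2880 = (-5x+10)(x**3+6x**2-9x-54) + (-130x**2-1170x-2340)
  x**3+6x**2-9x-54 = (-(1/130)x+3/130)(-130x**2-1170x-2340) + (0)
Last nonzero remainder: -130x**2-1170x-2340. Dividing through by -130 gives the monic gcd x**2+9x+18.
Cancel x**2+9x+18 from numerator and denominator to get the reduced form.

(-5x**2+25x-160)/(x-3)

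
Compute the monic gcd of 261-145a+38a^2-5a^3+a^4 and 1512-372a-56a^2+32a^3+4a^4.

9-5a+a^2

Repeated division with remainder:
  a^4-5a^3+38a^2-145a+261 = (1/4)(4a^4+32a^3-56a^2-372a+1512) + (-13a^3+52a^2-52a-117)
  4a^4+32a^3-56a^2-372a+1512 = (-(4/13)a-48/13)(-13a^3+52a^2-52a-117) + (120a^2-600a+1080)
  -13a^3+52a^2-52a-117 = (-(13/120)a-13/120)(120a^2-600a+1080) + (0)
Last nonzero remainder: 120a^2-600a+1080. Dividing through by 120 gives the monic gcd a^2-5a+9.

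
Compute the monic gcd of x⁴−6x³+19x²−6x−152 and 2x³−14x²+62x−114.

x²−4x+19

Apply the Euclidean algorithm:
  x⁴−6x³+19x²−6x−152 = ((1/2)x+1/2)(2x³−14x²+62x−114) + (−5x²+20x−95)
  2x³−14x²+62x−114 = (−(2/5)x+6/5)(−5x²+20x−95) + (0)
Last nonzero remainder: −5x²+20x−95. Dividing through by −5 gives the monic gcd x²−4x+19.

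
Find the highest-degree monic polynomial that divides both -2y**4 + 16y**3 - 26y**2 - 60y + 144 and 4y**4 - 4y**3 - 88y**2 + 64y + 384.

Euclidean algorithm in ℚ[y]:
  -2y**4 + 16y**3 - 26y**2 - 60y + 144 = (-1/2)(4y**4 - 4y**3 - 88y**2 + 64y + 384) + (14y**3 - 70y**2 - 28y + 336)
  4y**4 - 4y**3 - 88y**2 + 64y + 384 = ((2/7)y + 8/7)(14y**3 - 70y**2 - 28y + 336) + (0)
Last nonzero remainder: 14y**3 - 70y**2 - 28y + 336. Dividing through by 14 gives the monic gcd y**3 - 5y**2 - 2y + 24.

y**3 - 5y**2 - 2y + 24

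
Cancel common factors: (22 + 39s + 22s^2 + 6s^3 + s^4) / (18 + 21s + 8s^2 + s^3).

(11 + 14s + 4s^2 + s^3)/(9 + 6s + s^2)

Euclidean algorithm in ℚ[s]:
  s^4 + 6s^3 + 22s^2 + 39s + 22 = (s - 2)(s^3 + 8s^2 + 21s + 18) + (17s^2 + 63s + 58)
  s^3 + 8s^2 + 21s + 18 = ((1/17)s + 73/289)(17s^2 + 63s + 58) + ((484/289)s + 968/289)
  17s^2 + 63s + 58 = ((4913/484)s + 8381/484)((484/289)s + 968/289) + (0)
Last nonzero remainder: (484/289)s + 968/289. Dividing through by 484/289 gives the monic gcd s + 2.
Cancel s + 2 from numerator and denominator to get the reduced form.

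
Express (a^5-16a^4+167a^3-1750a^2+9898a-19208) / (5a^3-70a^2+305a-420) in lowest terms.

Apply the Euclidean algorithm:
  a^5-16a^4+167a^3-1750a^2+9898a-19208 = ((1/5)a^2-(2/5)a+78/5)(5a^3-70a^2+305a-420) + (-452a^2+4972a-12656)
  5a^3-70a^2+305a-420 = (-(5/452)a+15/452)(-452a^2+4972a-12656) + (0)
Last nonzero remainder: -452a^2+4972a-12656. Dividing through by -452 gives the monic gcd a^2-11a+28.
Cancel a^2-11a+28 from numerator and denominator to get the reduced form.

(a^3-5a^2+84a-686)/(5a-15)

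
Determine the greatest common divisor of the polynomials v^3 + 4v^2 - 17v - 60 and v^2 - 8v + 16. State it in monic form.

Euclidean algorithm in ℚ[v]:
  v^3 + 4v^2 - 17v - 60 = (v + 12)(v^2 - 8v + 16) + (63v - 252)
  v^2 - 8v + 16 = ((1/63)v - 4/63)(63v - 252) + (0)
Last nonzero remainder: 63v - 252. Dividing through by 63 gives the monic gcd v - 4.

v - 4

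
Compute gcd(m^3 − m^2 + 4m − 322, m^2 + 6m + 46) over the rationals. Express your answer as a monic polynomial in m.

m^2 + 6m + 46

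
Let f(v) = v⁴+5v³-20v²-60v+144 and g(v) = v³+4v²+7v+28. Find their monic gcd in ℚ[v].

v+4

Apply the Euclidean algorithm:
  v⁴+5v³-20v²-60v+144 = (v+1)(v³+4v²+7v+28) + (-31v²-95v+116)
  v³+4v²+7v+28 = (-(1/31)v-29/961)(-31v²-95v+116) + ((7568/961)v+30272/961)
  -31v²-95v+116 = (-(29791/7568)v+27869/7568)((7568/961)v+30272/961) + (0)
Last nonzero remainder: (7568/961)v+30272/961. Dividing through by 7568/961 gives the monic gcd v+4.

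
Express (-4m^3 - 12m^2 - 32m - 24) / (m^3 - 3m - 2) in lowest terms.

Euclidean algorithm in ℚ[m]:
  -4m^3 - 12m^2 - 32m - 24 = (-4)(m^3 - 3m - 2) + (-12m^2 - 44m - 32)
  m^3 - 3m - 2 = (-(1/12)m + 11/36)(-12m^2 - 44m - 32) + ((70/9)m + 70/9)
  -12m^2 - 44m - 32 = (-(54/35)m - 144/35)((70/9)m + 70/9) + (0)
Last nonzero remainder: (70/9)m + 70/9. Dividing through by 70/9 gives the monic gcd m + 1.
Cancel m + 1 from numerator and denominator to get the reduced form.

(-4m^2 - 8m - 24)/(m^2 - m - 2)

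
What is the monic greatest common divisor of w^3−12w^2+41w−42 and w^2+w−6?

w−2

Apply the Euclidean algorithm:
  w^3−12w^2+41w−42 = (w−13)(w^2+w−6) + (60w−120)
  w^2+w−6 = ((1/60)w+1/20)(60w−120) + (0)
Last nonzero remainder: 60w−120. Dividing through by 60 gives the monic gcd w−2.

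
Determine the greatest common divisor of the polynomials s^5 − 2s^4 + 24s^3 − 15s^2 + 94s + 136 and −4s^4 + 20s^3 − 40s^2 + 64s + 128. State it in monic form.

s^3 − s^2 + 6s + 8

Apply the Euclidean algorithm:
  s^5 − 2s^4 + 24s^3 − 15s^2 + 94s + 136 = (−(1/4)s − 3/4)(−4s^4 + 20s^3 − 40s^2 + 64s + 128) + (29s^3 − 29s^2 + 174s + 232)
  −4s^4 + 20s^3 − 40s^2 + 64s + 128 = (−(4/29)s + 16/29)(29s^3 − 29s^2 + 174s + 232) + (0)
Last nonzero remainder: 29s^3 − 29s^2 + 174s + 232. Dividing through by 29 gives the monic gcd s^3 − s^2 + 6s + 8.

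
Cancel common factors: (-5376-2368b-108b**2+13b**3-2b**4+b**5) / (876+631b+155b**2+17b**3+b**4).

Euclidean algorithm in ℚ[b]:
  b**5-2b**4+13b**3-108b**2-2368b-5376 = (b-19)(b**4+17b**3+155b**2+631b+876) + (181b**3+2206b**2+8745b+11268)
  b**4+17b**3+155b**2+631b+876 = ((1/181)b+871/32761)(181b**3+2206b**2+8745b+11268) + ((1573684/32761)b**2+(11015788/32761)b+18884208/32761)
  181b**3+2206b**2+8745b+11268 = ((5929741/1573684)b+30762579/1573684)((1573684/32761)b**2+(11015788/32761)b+18884208/32761) + (0)
Last nonzero remainder: (1573684/32761)b**2+(11015788/32761)b+18884208/32761. Dividing through by 1573684/32761 gives the monic gcd b**2+7b+12.
Cancel b**2+7b+12 from numerator and denominator to get the reduced form.

(-448+64b-9b**2+b**3)/(73+10b+b**2)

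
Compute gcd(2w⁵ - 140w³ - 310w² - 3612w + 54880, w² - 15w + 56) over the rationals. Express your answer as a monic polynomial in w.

Repeated division with remainder:
  2w⁵ - 140w³ - 310w² - 3612w + 54880 = (2w³ + 30w² + 198w + 980)(w² - 15w + 56) + (0)
The last nonzero remainder w² - 15w + 56 is already monic.

w² - 15w + 56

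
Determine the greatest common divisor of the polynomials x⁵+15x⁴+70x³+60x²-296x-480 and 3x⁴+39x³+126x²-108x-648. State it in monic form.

x²+4x-12

Repeated division with remainder:
  x⁵+15x⁴+70x³+60x²-296x-480 = ((1/3)x+2/3)(3x⁴+39x³+126x²-108x-648) + (2x³+12x²-8x-48)
  3x⁴+39x³+126x²-108x-648 = ((3/2)x+21/2)(2x³+12x²-8x-48) + (12x²+48x-144)
  2x³+12x²-8x-48 = ((1/6)x+1/3)(12x²+48x-144) + (0)
Last nonzero remainder: 12x²+48x-144. Dividing through by 12 gives the monic gcd x²+4x-12.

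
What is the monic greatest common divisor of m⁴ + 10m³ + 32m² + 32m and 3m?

By polynomial division,
  m⁴ + 10m³ + 32m² + 32m = ((1/3)m³ + (10/3)m² + (32/3)m + 32/3)(3m) + (0)
Last nonzero remainder: 3m. Dividing through by 3 gives the monic gcd m.

m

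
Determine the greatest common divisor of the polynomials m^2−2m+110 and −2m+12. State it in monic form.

1

Apply the Euclidean algorithm:
  m^2−2m+110 = (−(1/2)m−2)(−2m+12) + (134)
  −2m+12 = (−(1/67)m+6/67)(134) + (0)
The last nonzero remainder is the constant 134, so the polynomials are coprime and gcd = 1.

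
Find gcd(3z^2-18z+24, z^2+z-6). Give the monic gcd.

Apply the Euclidean algorithm:
  3z^2-18z+24 = (3)(z^2+z-6) + (-21z+42)
  z^2+z-6 = (-(1/21)z-1/7)(-21z+42) + (0)
Last nonzero remainder: -21z+42. Dividing through by -21 gives the monic gcd z-2.

z-2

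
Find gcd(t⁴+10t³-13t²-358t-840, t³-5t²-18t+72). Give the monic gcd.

t²-2t-24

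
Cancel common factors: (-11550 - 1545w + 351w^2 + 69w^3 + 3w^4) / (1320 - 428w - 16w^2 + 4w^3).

(-1155 - 39w + 39w^2 + 3w^3)/(132 - 56w + 4w^2)

Euclidean algorithm in ℚ[w]:
  3w^4 + 69w^3 + 351w^2 - 1545w - 11550 = ((3/4)w + 81/4)(4w^3 - 16w^2 - 428w + 1320) + (996w^2 + 6132w - 38280)
  4w^3 - 16w^2 - 428w + 1320 = ((1/249)w - 281/6889)(996w^2 + 6132w - 38280) + (-(166320/6889)w - 1663200/6889)
  996w^2 + 6132w - 38280 = (-(571787/13860)w + 199781/1260)(-(166320/6889)w - 1663200/6889) + (0)
Last nonzero remainder: -(166320/6889)w - 1663200/6889. Dividing through by -166320/6889 gives the monic gcd w + 10.
Cancel w + 10 from numerator and denominator to get the reduced form.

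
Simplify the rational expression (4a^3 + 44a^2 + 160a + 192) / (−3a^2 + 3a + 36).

Repeated division with remainder:
  4a^3 + 44a^2 + 160a + 192 = (−(4/3)a − 16)(−3a^2 + 3a + 36) + (256a + 768)
  −3a^2 + 3a + 36 = (−(3/256)a + 3/64)(256a + 768) + (0)
Last nonzero remainder: 256a + 768. Dividing through by 256 gives the monic gcd a + 3.
Cancel a + 3 from numerator and denominator to get the reduced form.

(−4a^2 − 32a − 64)/(3a − 12)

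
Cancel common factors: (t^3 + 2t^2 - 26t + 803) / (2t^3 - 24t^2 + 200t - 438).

(t + 11)/(2t - 6)

Repeated division with remainder:
  t^3 + 2t^2 - 26t + 803 = (1/2)(2t^3 - 24t^2 + 200t - 438) + (14t^2 - 126t + 1022)
  2t^3 - 24t^2 + 200t - 438 = ((1/7)t - 3/7)(14t^2 - 126t + 1022) + (0)
Last nonzero remainder: 14t^2 - 126t + 1022. Dividing through by 14 gives the monic gcd t^2 - 9t + 73.
Cancel t^2 - 9t + 73 from numerator and denominator to get the reduced form.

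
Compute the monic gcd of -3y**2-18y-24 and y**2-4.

y+2

By polynomial division,
  -3y**2-18y-24 = (-3)(y**2-4) + (-18y-36)
  y**2-4 = (-(1/18)y+1/9)(-18y-36) + (0)
Last nonzero remainder: -18y-36. Dividing through by -18 gives the monic gcd y+2.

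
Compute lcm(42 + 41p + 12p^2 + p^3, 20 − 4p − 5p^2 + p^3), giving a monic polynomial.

By polynomial division,
  p^3 + 12p^2 + 41p + 42 = (p^3 − 5p^2 − 4p + 20) + (17p^2 + 45p + 22)
  p^3 − 5p^2 − 4p + 20 = ((1/17)p − 130/289)(17p^2 + 45p + 22) + ((4320/289)p + 8640/289)
  17p^2 + 45p + 22 = ((4913/4320)p + 3179/4320)((4320/289)p + 8640/289) + (0)
Last nonzero remainder: (4320/289)p + 8640/289. Dividing through by 4320/289 gives the monic gcd p + 2.
Then lcm(f, g) = f·g / gcd(f, g); expanding and making the result monic gives the answer.

420 + 116p − 125p^2 − 33p^3 + 5p^4 + p^5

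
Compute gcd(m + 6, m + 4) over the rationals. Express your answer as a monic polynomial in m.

1

Euclidean algorithm in ℚ[m]:
  m + 6 = (m + 4) + (2)
  m + 4 = ((1/2)m + 2)(2) + (0)
The last nonzero remainder is the constant 2, so the polynomials are coprime and gcd = 1.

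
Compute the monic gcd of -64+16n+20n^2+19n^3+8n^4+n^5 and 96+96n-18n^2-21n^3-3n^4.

Repeated division with remainder:
  n^5+8n^4+19n^3+20n^2+16n-64 = (-(1/3)n-1/3)(-3n^4-21n^3-18n^2+96n+96) + (6n^3+46n^2+80n-32)
  -3n^4-21n^3-18n^2+96n+96 = (-(1/2)n+1/3)(6n^3+46n^2+80n-32) + ((20/3)n^2+(160/3)n+320/3)
  6n^3+46n^2+80n-32 = ((9/10)n-3/10)((20/3)n^2+(160/3)n+320/3) + (0)
Last nonzero remainder: (20/3)n^2+(160/3)n+320/3. Dividing through by 20/3 gives the monic gcd n^2+8n+16.

16+8n+n^2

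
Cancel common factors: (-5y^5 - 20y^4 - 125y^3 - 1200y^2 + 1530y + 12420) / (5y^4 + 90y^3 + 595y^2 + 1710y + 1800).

(-y^3 + 5y^2 - 52y + 138)/(y^2 + 9y + 20)

Euclidean algorithm in ℚ[y]:
  -5y^5 - 20y^4 - 125y^3 - 1200y^2 + 1530y + 12420 = (-y + 14)(5y^4 + 90y^3 + 595y^2 + 1710y + 1800) + (-790y^3 - 7820y^2 - 20610y - 12780)
  5y^4 + 90y^3 + 595y^2 + 1710y + 1800 = (-(1/158)y - 320/6241)(-790y^3 - 7820y^2 - 20610y - 12780) + ((396900/6241)y^2 + (3572100/6241)y + 7144200/6241)
  -790y^3 - 7820y^2 - 20610y - 12780 = (-(493039/39690)y - 443111/39690)((396900/6241)y^2 + (3572100/6241)y + 7144200/6241) + (0)
Last nonzero remainder: (396900/6241)y^2 + (3572100/6241)y + 7144200/6241. Dividing through by 396900/6241 gives the monic gcd y^2 + 9y + 18.
Cancel y^2 + 9y + 18 from numerator and denominator to get the reduced form.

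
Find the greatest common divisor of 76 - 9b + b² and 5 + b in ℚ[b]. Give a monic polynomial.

1

Euclidean algorithm in ℚ[b]:
  b² - 9b + 76 = (b - 14)(b + 5) + (146)
  b + 5 = ((1/146)b + 5/146)(146) + (0)
The last nonzero remainder is the constant 146, so the polynomials are coprime and gcd = 1.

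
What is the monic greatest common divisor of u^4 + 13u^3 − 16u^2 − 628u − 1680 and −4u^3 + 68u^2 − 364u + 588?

Apply the Euclidean algorithm:
  u^4 + 13u^3 − 16u^2 − 628u − 1680 = (−(1/4)u − 15/2)(−4u^3 + 68u^2 − 364u + 588) + (403u^2 − 3211u + 2730)
  −4u^3 + 68u^2 − 364u + 588 = (−(4/403)u + 1120/12493)(403u^2 − 3211u + 2730) + (−(47124/961)u + 329868/961)
  403u^2 − 3211u + 2730 = (−(387283/47124)u + 62465/7854)(−(47124/961)u + 329868/961) + (0)
Last nonzero remainder: −(47124/961)u + 329868/961. Dividing through by −47124/961 gives the monic gcd u − 7.

u − 7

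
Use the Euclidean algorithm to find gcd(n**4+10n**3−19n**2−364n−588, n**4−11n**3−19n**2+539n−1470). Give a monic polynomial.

Euclidean algorithm in ℚ[n]:
  n**4+10n**3−19n**2−364n−588 = (n**4−11n**3−19n**2+539n−1470) + (21n**3−903n+882)
  n**4−11n**3−19n**2+539n−1470 = ((1/21)n−11/21)(21n**3−903n+882) + (24n**2+24n−1008)
  21n**3−903n+882 = ((7/8)n−7/8)(24n**2+24n−1008) + (0)
Last nonzero remainder: 24n**2+24n−1008. Dividing through by 24 gives the monic gcd n**2+n−42.

n**2+n−42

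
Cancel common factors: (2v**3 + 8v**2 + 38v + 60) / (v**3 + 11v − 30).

Euclidean algorithm in ℚ[v]:
  2v**3 + 8v**2 + 38v + 60 = (2)(v**3 + 11v − 30) + (8v**2 + 16v + 120)
  v**3 + 11v − 30 = ((1/8)v − 1/4)(8v**2 + 16v + 120) + (0)
Last nonzero remainder: 8v**2 + 16v + 120. Dividing through by 8 gives the monic gcd v**2 + 2v + 15.
Cancel v**2 + 2v + 15 from numerator and denominator to get the reduced form.

(2v + 4)/(v − 2)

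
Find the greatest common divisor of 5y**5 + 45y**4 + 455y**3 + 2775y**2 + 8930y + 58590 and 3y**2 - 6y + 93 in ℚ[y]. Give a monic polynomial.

By polynomial division,
  5y**5 + 45y**4 + 455y**3 + 2775y**2 + 8930y + 58590 = ((5/3)y**3 + (55/3)y**2 + (410/3)y + 630)(3y**2 - 6y + 93) + (0)
Last nonzero remainder: 3y**2 - 6y + 93. Dividing through by 3 gives the monic gcd y**2 - 2y + 31.

y**2 - 2y + 31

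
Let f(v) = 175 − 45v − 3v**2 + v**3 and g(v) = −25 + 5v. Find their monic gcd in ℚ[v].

−5 + v

Repeated division with remainder:
  v**3 − 3v**2 − 45v + 175 = ((1/5)v**2 + (2/5)v − 7)(5v − 25) + (0)
Last nonzero remainder: 5v − 25. Dividing through by 5 gives the monic gcd v − 5.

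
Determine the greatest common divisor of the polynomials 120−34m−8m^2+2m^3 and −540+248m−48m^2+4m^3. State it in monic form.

−5+m

By polynomial division,
  2m^3−8m^2−34m+120 = (1/2)(4m^3−48m^2+248m−540) + (16m^2−158m+390)
  4m^3−48m^2+248m−540 = ((1/4)m−17/32)(16m^2−158m+390) + ((1065/16)m−5325/16)
  16m^2−158m+390 = ((256/1065)m−416/355)((1065/16)m−5325/16) + (0)
Last nonzero remainder: (1065/16)m−5325/16. Dividing through by 1065/16 gives the monic gcd m−5.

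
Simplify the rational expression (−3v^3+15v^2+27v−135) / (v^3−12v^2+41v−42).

(−3v^2+6v+45)/(v^2−9v+14)

Apply the Euclidean algorithm:
  −3v^3+15v^2+27v−135 = (−3)(v^3−12v^2+41v−42) + (−21v^2+150v−261)
  v^3−12v^2+41v−42 = (−(1/21)v+34/147)(−21v^2+150v−261) + (−(300/49)v+900/49)
  −21v^2+150v−261 = ((343/100)v−1421/100)(−(300/49)v+900/49) + (0)
Last nonzero remainder: −(300/49)v+900/49. Dividing through by −300/49 gives the monic gcd v−3.
Cancel v−3 from numerator and denominator to get the reduced form.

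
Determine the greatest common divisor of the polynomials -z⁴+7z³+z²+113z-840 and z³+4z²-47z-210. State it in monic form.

z-7

Euclidean algorithm in ℚ[z]:
  -z⁴+7z³+z²+113z-840 = (-z+11)(z³+4z²-47z-210) + (-90z²+420z+1470)
  z³+4z²-47z-210 = (-(1/90)z-13/135)(-90z²+420z+1470) + ((88/9)z-616/9)
  -90z²+420z+1470 = (-(405/44)z-945/44)((88/9)z-616/9) + (0)
Last nonzero remainder: (88/9)z-616/9. Dividing through by 88/9 gives the monic gcd z-7.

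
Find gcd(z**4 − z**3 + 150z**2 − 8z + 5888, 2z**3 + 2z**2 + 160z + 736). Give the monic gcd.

Euclidean algorithm in ℚ[z]:
  z**4 − z**3 + 150z**2 − 8z + 5888 = ((1/2)z − 1)(2z**3 + 2z**2 + 160z + 736) + (72z**2 − 216z + 6624)
  2z**3 + 2z**2 + 160z + 736 = ((1/36)z + 1/9)(72z**2 − 216z + 6624) + (0)
Last nonzero remainder: 72z**2 − 216z + 6624. Dividing through by 72 gives the monic gcd z**2 − 3z + 92.

z**2 − 3z + 92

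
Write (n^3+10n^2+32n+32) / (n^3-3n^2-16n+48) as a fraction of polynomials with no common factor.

(n^2+6n+8)/(n^2-7n+12)

Apply the Euclidean algorithm:
  n^3+10n^2+32n+32 = (n^3-3n^2-16n+48) + (13n^2+48n-16)
  n^3-3n^2-16n+48 = ((1/13)n-87/169)(13n^2+48n-16) + ((1680/169)n+6720/169)
  13n^2+48n-16 = ((2197/1680)n-169/420)((1680/169)n+6720/169) + (0)
Last nonzero remainder: (1680/169)n+6720/169. Dividing through by 1680/169 gives the monic gcd n+4.
Cancel n+4 from numerator and denominator to get the reduced form.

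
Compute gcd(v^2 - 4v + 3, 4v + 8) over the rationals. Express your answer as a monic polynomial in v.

1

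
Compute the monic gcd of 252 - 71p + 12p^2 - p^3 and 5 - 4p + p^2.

1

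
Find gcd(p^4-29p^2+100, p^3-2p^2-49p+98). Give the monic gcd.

p-2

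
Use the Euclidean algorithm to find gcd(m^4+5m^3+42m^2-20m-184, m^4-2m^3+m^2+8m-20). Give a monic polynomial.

m^2-4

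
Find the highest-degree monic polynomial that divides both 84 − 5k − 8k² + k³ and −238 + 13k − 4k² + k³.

−7 + k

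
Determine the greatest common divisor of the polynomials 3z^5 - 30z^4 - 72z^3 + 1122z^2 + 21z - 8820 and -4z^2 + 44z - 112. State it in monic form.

z^2 - 11z + 28

Euclidean algorithm in ℚ[z]:
  3z^5 - 30z^4 - 72z^3 + 1122z^2 + 21z - 8820 = (-(3/4)z^3 - (3/4)z^2 + (123/4)z + 315/4)(-4z^2 + 44z - 112) + (0)
Last nonzero remainder: -4z^2 + 44z - 112. Dividing through by -4 gives the monic gcd z^2 - 11z + 28.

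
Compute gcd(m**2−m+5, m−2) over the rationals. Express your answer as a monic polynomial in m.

Repeated division with remainder:
  m**2−m+5 = (m+1)(m−2) + (7)
  m−2 = ((1/7)m−2/7)(7) + (0)
The last nonzero remainder is the constant 7, so the polynomials are coprime and gcd = 1.

1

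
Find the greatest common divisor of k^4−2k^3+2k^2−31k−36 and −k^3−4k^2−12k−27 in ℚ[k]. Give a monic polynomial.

Apply the Euclidean algorithm:
  k^4−2k^3+2k^2−31k−36 = (−k+6)(−k^3−4k^2−12k−27) + (14k^2+14k+126)
  −k^3−4k^2−12k−27 = (−(1/14)k−3/14)(14k^2+14k+126) + (0)
Last nonzero remainder: 14k^2+14k+126. Dividing through by 14 gives the monic gcd k^2+k+9.

k^2+k+9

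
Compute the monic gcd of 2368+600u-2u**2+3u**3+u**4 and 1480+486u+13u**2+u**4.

By polynomial division,
  u**4+3u**3-2u**2+600u+2368 = (u**4+13u**2+486u+1480) + (3u**3-15u**2+114u+888)
  u**4+13u**2+486u+1480 = ((1/3)u+5/3)(3u**3-15u**2+114u+888) + (0)
Last nonzero remainder: 3u**3-15u**2+114u+888. Dividing through by 3 gives the monic gcd u**3-5u**2+38u+296.

296+38u-5u**2+u**3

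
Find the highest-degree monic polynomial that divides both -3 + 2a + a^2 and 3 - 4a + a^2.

-1 + a

Apply the Euclidean algorithm:
  a^2 + 2a - 3 = (a^2 - 4a + 3) + (6a - 6)
  a^2 - 4a + 3 = ((1/6)a - 1/2)(6a - 6) + (0)
Last nonzero remainder: 6a - 6. Dividing through by 6 gives the monic gcd a - 1.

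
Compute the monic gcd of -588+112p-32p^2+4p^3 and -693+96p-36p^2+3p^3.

Repeated division with remainder:
  4p^3-32p^2+112p-588 = (4/3)(3p^3-36p^2+96p-693) + (16p^2-16p+336)
  3p^3-36p^2+96p-693 = ((3/16)p-33/16)(16p^2-16p+336) + (0)
Last nonzero remainder: 16p^2-16p+336. Dividing through by 16 gives the monic gcd p^2-p+21.

21-p+p^2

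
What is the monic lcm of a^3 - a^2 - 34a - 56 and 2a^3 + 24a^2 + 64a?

a^5 + 7a^4 - 42a^3 - 328a^2 - 448a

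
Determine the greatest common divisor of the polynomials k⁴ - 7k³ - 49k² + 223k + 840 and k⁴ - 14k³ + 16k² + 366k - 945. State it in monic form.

Apply the Euclidean algorithm:
  k⁴ - 7k³ - 49k² + 223k + 840 = (k⁴ - 14k³ + 16k² + 366k - 945) + (7k³ - 65k² - 143k + 1785)
  k⁴ - 14k³ + 16k² + 366k - 945 = ((1/7)k - 33/49)(7k³ - 65k² - 143k + 1785) + (-(360/49)k² + (720/49)k + 1800/7)
  7k³ - 65k² - 143k + 1785 = (-(343/360)k + 833/120)(-(360/49)k² + (720/49)k + 1800/7) + (0)
Last nonzero remainder: -(360/49)k² + (720/49)k + 1800/7. Dividing through by -360/49 gives the monic gcd k² - 2k - 35.

k² - 2k - 35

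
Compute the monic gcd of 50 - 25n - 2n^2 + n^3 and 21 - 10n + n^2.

By polynomial division,
  n^3 - 2n^2 - 25n + 50 = (n + 8)(n^2 - 10n + 21) + (34n - 118)
  n^2 - 10n + 21 = ((1/34)n - 111/578)(34n - 118) + (-480/289)
  34n - 118 = (-(4913/240)n + 17051/240)(-480/289) + (0)
The last nonzero remainder is the constant -480/289, so the polynomials are coprime and gcd = 1.

1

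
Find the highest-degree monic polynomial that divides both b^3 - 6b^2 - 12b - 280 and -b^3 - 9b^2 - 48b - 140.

Apply the Euclidean algorithm:
  b^3 - 6b^2 - 12b - 280 = (-1)(-b^3 - 9b^2 - 48b - 140) + (-15b^2 - 60b - 420)
  -b^3 - 9b^2 - 48b - 140 = ((1/15)b + 1/3)(-15b^2 - 60b - 420) + (0)
Last nonzero remainder: -15b^2 - 60b - 420. Dividing through by -15 gives the monic gcd b^2 + 4b + 28.

b^2 + 4b + 28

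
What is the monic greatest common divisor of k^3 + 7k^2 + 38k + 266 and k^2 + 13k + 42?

k + 7

By polynomial division,
  k^3 + 7k^2 + 38k + 266 = (k − 6)(k^2 + 13k + 42) + (74k + 518)
  k^2 + 13k + 42 = ((1/74)k + 3/37)(74k + 518) + (0)
Last nonzero remainder: 74k + 518. Dividing through by 74 gives the monic gcd k + 7.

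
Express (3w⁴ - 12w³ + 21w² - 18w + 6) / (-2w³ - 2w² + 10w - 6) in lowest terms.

(-3w² + 6w - 6)/(2w + 6)

Euclidean algorithm in ℚ[w]:
  3w⁴ - 12w³ + 21w² - 18w + 6 = (-(3/2)w + 15/2)(-2w³ - 2w² + 10w - 6) + (51w² - 102w + 51)
  -2w³ - 2w² + 10w - 6 = (-(2/51)w - 2/17)(51w² - 102w + 51) + (0)
Last nonzero remainder: 51w² - 102w + 51. Dividing through by 51 gives the monic gcd w² - 2w + 1.
Cancel w² - 2w + 1 from numerator and denominator to get the reduced form.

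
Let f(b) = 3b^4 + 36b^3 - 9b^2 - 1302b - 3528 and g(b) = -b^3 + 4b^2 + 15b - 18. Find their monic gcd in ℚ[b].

b - 6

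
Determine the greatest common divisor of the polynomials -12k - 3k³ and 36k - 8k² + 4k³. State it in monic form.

By polynomial division,
  -3k³ - 12k = (-3/4)(4k³ - 8k² + 36k) + (-6k² + 15k)
  4k³ - 8k² + 36k = (-(2/3)k - 1/3)(-6k² + 15k) + (41k)
  -6k² + 15k = (-(6/41)k + 15/41)(41k) + (0)
Last nonzero remainder: 41k. Dividing through by 41 gives the monic gcd k.

k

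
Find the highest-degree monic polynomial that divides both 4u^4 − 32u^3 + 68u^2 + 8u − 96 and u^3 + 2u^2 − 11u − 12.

Apply the Euclidean algorithm:
  4u^4 − 32u^3 + 68u^2 + 8u − 96 = (4u − 40)(u^3 + 2u^2 − 11u − 12) + (192u^2 − 384u − 576)
  u^3 + 2u^2 − 11u − 12 = ((1/192)u + 1/48)(192u^2 − 384u − 576) + (0)
Last nonzero remainder: 192u^2 − 384u − 576. Dividing through by 192 gives the monic gcd u^2 − 2u − 3.

u^2 − 2u − 3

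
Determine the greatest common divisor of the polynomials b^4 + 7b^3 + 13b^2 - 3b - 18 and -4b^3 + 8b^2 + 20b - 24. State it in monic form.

Apply the Euclidean algorithm:
  b^4 + 7b^3 + 13b^2 - 3b - 18 = (-(1/4)b - 9/4)(-4b^3 + 8b^2 + 20b - 24) + (36b^2 + 36b - 72)
  -4b^3 + 8b^2 + 20b - 24 = (-(1/9)b + 1/3)(36b^2 + 36b - 72) + (0)
Last nonzero remainder: 36b^2 + 36b - 72. Dividing through by 36 gives the monic gcd b^2 + b - 2.

b^2 + b - 2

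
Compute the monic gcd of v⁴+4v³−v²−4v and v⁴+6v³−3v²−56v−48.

Euclidean algorithm in ℚ[v]:
  v⁴+4v³−v²−4v = (v⁴+6v³−3v²−56v−48) + (−2v³+2v²+52v+48)
  v⁴+6v³−3v²−56v−48 = (−(1/2)v−7/2)(−2v³+2v²+52v+48) + (30v²+150v+120)
  −2v³+2v²+52v+48 = (−(1/15)v+2/5)(30v²+150v+120) + (0)
Last nonzero remainder: 30v²+150v+120. Dividing through by 30 gives the monic gcd v²+5v+4.

v²+5v+4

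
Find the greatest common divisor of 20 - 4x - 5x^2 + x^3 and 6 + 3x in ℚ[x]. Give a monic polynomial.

2 + x

Euclidean algorithm in ℚ[x]:
  x^3 - 5x^2 - 4x + 20 = ((1/3)x^2 - (7/3)x + 10/3)(3x + 6) + (0)
Last nonzero remainder: 3x + 6. Dividing through by 3 gives the monic gcd x + 2.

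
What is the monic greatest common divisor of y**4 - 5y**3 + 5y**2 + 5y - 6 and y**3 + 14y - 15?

By polynomial division,
  y**4 - 5y**3 + 5y**2 + 5y - 6 = (y - 5)(y**3 + 14y - 15) + (-9y**2 + 90y - 81)
  y**3 + 14y - 15 = (-(1/9)y - 10/9)(-9y**2 + 90y - 81) + (105y - 105)
  -9y**2 + 90y - 81 = (-(3/35)y + 27/35)(105y - 105) + (0)
Last nonzero remainder: 105y - 105. Dividing through by 105 gives the monic gcd y - 1.

y - 1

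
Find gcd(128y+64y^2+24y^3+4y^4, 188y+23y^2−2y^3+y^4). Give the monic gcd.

4y+y^2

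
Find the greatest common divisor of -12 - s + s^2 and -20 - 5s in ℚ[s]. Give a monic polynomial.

1

By polynomial division,
  s^2 - s - 12 = (-(1/5)s + 1)(-5s - 20) + (8)
  -5s - 20 = (-(5/8)s - 5/2)(8) + (0)
The last nonzero remainder is the constant 8, so the polynomials are coprime and gcd = 1.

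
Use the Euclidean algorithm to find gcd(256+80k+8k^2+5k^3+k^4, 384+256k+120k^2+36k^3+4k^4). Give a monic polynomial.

16+8k+k^2

By polynomial division,
  k^4+5k^3+8k^2+80k+256 = (1/4)(4k^4+36k^3+120k^2+256k+384) + (-4k^3-22k^2+16k+160)
  4k^4+36k^3+120k^2+256k+384 = (-k-7/2)(-4k^3-22k^2+16k+160) + (59k^2+472k+944)
  -4k^3-22k^2+16k+160 = (-(4/59)k+10/59)(59k^2+472k+944) + (0)
Last nonzero remainder: 59k^2+472k+944. Dividing through by 59 gives the monic gcd k^2+8k+16.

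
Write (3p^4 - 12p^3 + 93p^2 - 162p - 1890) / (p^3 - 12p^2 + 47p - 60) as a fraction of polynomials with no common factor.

(3p^3 + 3p^2 + 108p + 378)/(p^2 - 7p + 12)

Repeated division with remainder:
  3p^4 - 12p^3 + 93p^2 - 162p - 1890 = (3p + 24)(p^3 - 12p^2 + 47p - 60) + (240p^2 - 1110p - 450)
  p^3 - 12p^2 + 47p - 60 = ((1/240)p - 59/1920)(240p^2 - 1110p - 450) + ((945/64)p - 4725/64)
  240p^2 - 1110p - 450 = ((1024/63)p + 128/21)((945/64)p - 4725/64) + (0)
Last nonzero remainder: (945/64)p - 4725/64. Dividing through by 945/64 gives the monic gcd p - 5.
Cancel p - 5 from numerator and denominator to get the reduced form.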